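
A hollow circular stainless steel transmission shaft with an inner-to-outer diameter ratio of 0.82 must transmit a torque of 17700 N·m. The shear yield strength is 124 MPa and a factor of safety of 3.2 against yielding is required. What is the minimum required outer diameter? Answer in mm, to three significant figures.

τ_allow = 124/3.2 = 38.75 MPa.
For a hollow shaft τ = 16T/[πd_o³(1−k⁴)] with k = 0.82, so 1−k⁴ = 0.5479.
d_o³ = 16T/[π τ_allow (1−k⁴)] = 16×1.7700×10^7/(π×38.75×0.5479) = 4.246×10^6 mm³.
d_o = 161.9 mm.

d_o = 162 mm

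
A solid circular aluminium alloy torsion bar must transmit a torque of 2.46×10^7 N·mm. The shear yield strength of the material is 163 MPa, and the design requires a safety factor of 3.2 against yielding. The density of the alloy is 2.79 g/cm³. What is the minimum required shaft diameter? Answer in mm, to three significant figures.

Allowable shear stress τ_allow = 163/3.2 = 50.94 MPa.
For a solid shaft τ = 16T/(πd³), so d³ = 16T/(π τ_allow) = 16×2.4600×10^7/(π×50.94) = 2.460×10^6 mm³.
d = (2.460×10^6)^(1/3) = 135.0 mm.

d = 135 mm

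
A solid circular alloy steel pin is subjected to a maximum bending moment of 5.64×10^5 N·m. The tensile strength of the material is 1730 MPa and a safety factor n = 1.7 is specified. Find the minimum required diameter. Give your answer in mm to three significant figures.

σ_allow = 1730/1.7 = 1018 MPa.
For a solid circular section σ = 32M/(πd³), so d³ = 32M/(π σ_allow) = 32×5.6400×10^8/(π×1018) = 5.645×10^6 mm³.
d = 178.1 mm.

d = 178 mm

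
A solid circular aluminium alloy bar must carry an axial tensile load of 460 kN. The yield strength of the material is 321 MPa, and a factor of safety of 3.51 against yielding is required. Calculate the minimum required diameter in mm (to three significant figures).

Allowable stress σ_allow = 321/3.51 = 91.45 MPa.
Required area A = F/σ_allow = 460000/91.45 = 5030 mm².
A = πd²/4 → d = √(4A/π) = 80.03 mm.

d = 80.0 mm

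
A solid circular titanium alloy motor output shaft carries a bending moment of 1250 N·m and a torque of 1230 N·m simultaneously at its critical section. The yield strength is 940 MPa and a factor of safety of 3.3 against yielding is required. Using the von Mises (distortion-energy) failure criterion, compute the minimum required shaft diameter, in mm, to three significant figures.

σ_allow = σ_y/n = 940/3.3 = 284.8 MPa.
For a solid shaft σ_b = 32M/(πd³) and τ = 16T/(πd³), so the von Mises stress is σ' = (16/πd³)·√(4M²+3T²).
√(4M²+3T²) = √(4×(1.250×10^6)² + 3×(1.230×10^6)²) = 3.285×10^6 N·mm.
d³ = 16×3.285×10^6/(π×284.8) = 58730 mm³.
d = 38.87 mm.

d = 38.9 mm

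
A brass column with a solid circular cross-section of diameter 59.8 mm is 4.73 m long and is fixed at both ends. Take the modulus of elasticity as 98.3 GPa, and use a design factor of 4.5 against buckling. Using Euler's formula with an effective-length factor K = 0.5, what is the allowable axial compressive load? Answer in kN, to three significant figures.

P_allow = 24.2 kN

I = πd⁴/64 = π×59.8⁴/64 = 627700 mm⁴.
Effective length L_e = KL = 0.5×4.73 m = 2365 mm.
Euler critical load P_cr = π²EI/L_e² = π²×98300×627700/2365² = 108900 N.
P_allow = P_cr/n = 108900/4.5 = 24200 N.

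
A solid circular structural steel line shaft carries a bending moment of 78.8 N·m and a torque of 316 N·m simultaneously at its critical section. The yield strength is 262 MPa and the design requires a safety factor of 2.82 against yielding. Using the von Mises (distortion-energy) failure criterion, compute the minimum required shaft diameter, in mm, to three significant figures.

d = 31.5 mm

σ_allow = σ_y/n = 262/2.82 = 92.91 MPa.
For a solid shaft σ_b = 32M/(πd³) and τ = 16T/(πd³), so the von Mises stress is σ' = (16/πd³)·√(4M²+3T²).
√(4M²+3T²) = √(4×(78800)² + 3×(316000)²) = 569600 N·mm.
d³ = 16×569600/(π×92.91) = 31220 mm³.
d = 31.49 mm.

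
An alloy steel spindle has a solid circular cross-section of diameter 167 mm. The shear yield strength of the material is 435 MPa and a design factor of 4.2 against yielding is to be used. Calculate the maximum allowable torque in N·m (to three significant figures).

τ_allow = 435/4.2 = 103.6 MPa.
For a solid shaft T_allow = τ_allow·πd³/16; πd³/16 = π×167³/16 = 914500 mm³.
T_allow = 103.6×914500 = 9.472×10^7 N·mm = 94720 N·m.

T_allow = 94700 N·m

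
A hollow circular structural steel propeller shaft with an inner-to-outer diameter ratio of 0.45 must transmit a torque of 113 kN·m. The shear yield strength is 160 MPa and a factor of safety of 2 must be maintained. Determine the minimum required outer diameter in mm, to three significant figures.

τ_allow = 160/2 = 80.00 MPa.
For a hollow shaft τ = 16T/[πd_o³(1−k⁴)] with k = 0.45, so 1−k⁴ = 0.9590.
d_o³ = 16T/[π τ_allow (1−k⁴)] = 16×1.1300×10^8/(π×80.00×0.9590) = 7.501×10^6 mm³.
d_o = 195.8 mm.

d_o = 196 mm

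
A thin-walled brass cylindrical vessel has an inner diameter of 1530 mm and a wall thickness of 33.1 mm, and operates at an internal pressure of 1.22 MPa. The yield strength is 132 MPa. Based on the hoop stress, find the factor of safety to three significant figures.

σ_h = pD/(2t) = 1.22×1530/(2×33.1) = 28.20 MPa.
n = 132/28.20 = 4.681.

n = 4.68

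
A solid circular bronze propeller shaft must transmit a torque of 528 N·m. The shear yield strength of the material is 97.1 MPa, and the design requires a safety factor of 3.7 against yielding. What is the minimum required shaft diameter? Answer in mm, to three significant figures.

d = 46.8 mm

Allowable shear stress τ_allow = 97.1/3.7 = 26.24 MPa.
For a solid shaft τ = 16T/(πd³), so d³ = 16T/(π τ_allow) = 16×528000/(π×26.24) = 102500 mm³.
d = (102500)^(1/3) = 46.79 mm.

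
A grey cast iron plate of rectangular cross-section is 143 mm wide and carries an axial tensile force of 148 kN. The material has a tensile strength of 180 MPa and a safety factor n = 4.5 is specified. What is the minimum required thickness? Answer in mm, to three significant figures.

t = 25.9 mm

σ_allow = 180/4.5 = 40.00 MPa.
Required area A = F/σ_allow = 148000/40.00 = 3700 mm².
t = A/w = 3700/143 = 25.87 mm.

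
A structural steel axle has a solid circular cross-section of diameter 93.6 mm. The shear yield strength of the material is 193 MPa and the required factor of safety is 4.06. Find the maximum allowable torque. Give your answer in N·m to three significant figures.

T_allow = 7650 N·m

τ_allow = 193/4.06 = 47.54 MPa.
For a solid shaft T_allow = τ_allow·πd³/16; πd³/16 = π×93.6³/16 = 161000 mm³.
T_allow = 47.54×161000 = 7.654×10^6 N·mm = 7654 N·m.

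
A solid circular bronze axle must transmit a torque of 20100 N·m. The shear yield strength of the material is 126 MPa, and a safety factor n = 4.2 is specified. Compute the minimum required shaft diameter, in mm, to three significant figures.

d = 151 mm

Allowable shear stress τ_allow = 126/4.2 = 30.00 MPa.
For a solid shaft τ = 16T/(πd³), so d³ = 16T/(π τ_allow) = 16×2.0100×10^7/(π×30.00) = 3.412×10^6 mm³.
d = (3.412×10^6)^(1/3) = 150.6 mm.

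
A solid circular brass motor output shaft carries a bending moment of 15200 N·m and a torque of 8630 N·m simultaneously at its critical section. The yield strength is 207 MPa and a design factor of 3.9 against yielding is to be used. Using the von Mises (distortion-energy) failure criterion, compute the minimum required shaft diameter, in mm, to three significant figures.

d = 148 mm

σ_allow = σ_y/n = 207/3.9 = 53.08 MPa.
For a solid shaft σ_b = 32M/(πd³) and τ = 16T/(πd³), so the von Mises stress is σ' = (16/πd³)·√(4M²+3T²).
√(4M²+3T²) = √(4×(1.520×10^7)² + 3×(8.630×10^6)²) = 3.388×10^7 N·mm.
d³ = 16×3.388×10^7/(π×53.08) = 3.251×10^6 mm³.
d = 148.1 mm.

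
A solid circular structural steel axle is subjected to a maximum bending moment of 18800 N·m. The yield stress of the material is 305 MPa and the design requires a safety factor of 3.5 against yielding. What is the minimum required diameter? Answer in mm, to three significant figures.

d = 130 mm

σ_allow = 305/3.5 = 87.14 MPa.
For a solid circular section σ = 32M/(πd³), so d³ = 32M/(π σ_allow) = 32×1.8800×10^7/(π×87.14) = 2.197×10^6 mm³.
d = 130.0 mm.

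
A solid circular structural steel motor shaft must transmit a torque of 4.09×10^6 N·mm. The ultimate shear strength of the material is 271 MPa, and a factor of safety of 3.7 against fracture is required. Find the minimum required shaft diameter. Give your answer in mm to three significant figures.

d = 65.8 mm

Allowable shear stress τ_allow = 271/3.7 = 73.24 MPa.
For a solid shaft τ = 16T/(πd³), so d³ = 16T/(π τ_allow) = 16×4090000/(π×73.24) = 284400 mm³.
d = (284400)^(1/3) = 65.76 mm.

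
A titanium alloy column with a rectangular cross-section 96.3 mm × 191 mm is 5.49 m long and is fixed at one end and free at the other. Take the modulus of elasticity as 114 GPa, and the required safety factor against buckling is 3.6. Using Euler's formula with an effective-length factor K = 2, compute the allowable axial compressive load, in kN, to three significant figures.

P_allow = 36.8 kN

Buckling occurs about the weak axis: I_min = h·b³/12 = 191×96.3³/12 = 1.421×10^7 mm⁴ (b = 96.3 mm is the smaller dimension).
Effective length L_e = KL = 2×5.49 m = 10980 mm.
Euler critical load P_cr = π²EI/L_e² = π²×114000×1.421×10^7/10980² = 132700 N.
P_allow = P_cr/n = 132700/3.6 = 36850 N.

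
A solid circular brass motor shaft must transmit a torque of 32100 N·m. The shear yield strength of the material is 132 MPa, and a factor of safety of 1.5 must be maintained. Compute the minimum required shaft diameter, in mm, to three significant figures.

Allowable shear stress τ_allow = 132/1.5 = 88.00 MPa.
For a solid shaft τ = 16T/(πd³), so d³ = 16T/(π τ_allow) = 16×3.2100×10^7/(π×88.00) = 1.858×10^6 mm³.
d = (1.858×10^6)^(1/3) = 122.9 mm.

d = 123 mm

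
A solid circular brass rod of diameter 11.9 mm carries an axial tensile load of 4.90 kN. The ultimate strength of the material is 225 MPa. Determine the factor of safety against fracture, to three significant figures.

n = 5.11

A = πd²/4 = 111.2 mm².
σ = F/A = 4900.0/111.2 = 44.06 MPa.
n = 225/44.06 = 5.107.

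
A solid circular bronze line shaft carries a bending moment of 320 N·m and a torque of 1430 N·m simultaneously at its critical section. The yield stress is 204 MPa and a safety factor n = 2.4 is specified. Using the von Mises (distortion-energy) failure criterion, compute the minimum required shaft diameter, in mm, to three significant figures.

σ_allow = σ_y/n = 204/2.4 = 85.00 MPa.
For a solid shaft σ_b = 32M/(πd³) and τ = 16T/(πd³), so the von Mises stress is σ' = (16/πd³)·√(4M²+3T²).
√(4M²+3T²) = √(4×(320000)² + 3×(1.430×10^6)²) = 2.558×10^6 N·mm.
d³ = 16×2.558×10^6/(π×85.00) = 153300 mm³.
d = 53.52 mm.

d = 53.5 mm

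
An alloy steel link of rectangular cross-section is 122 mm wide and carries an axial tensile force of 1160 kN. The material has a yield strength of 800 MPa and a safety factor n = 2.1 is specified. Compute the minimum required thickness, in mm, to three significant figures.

σ_allow = 800/2.1 = 381.0 MPa.
Required area A = F/σ_allow = 1160000/381.0 = 3045 mm².
t = A/w = 3045/122 = 24.96 mm.

t = 25.0 mm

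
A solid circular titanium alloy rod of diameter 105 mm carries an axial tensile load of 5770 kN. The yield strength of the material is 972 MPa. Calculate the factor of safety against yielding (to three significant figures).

n = 1.46

A = πd²/4 = 8659 mm².
σ = F/A = 5770000/8659 = 666.4 MPa.
n = 972/666.4 = 1.459.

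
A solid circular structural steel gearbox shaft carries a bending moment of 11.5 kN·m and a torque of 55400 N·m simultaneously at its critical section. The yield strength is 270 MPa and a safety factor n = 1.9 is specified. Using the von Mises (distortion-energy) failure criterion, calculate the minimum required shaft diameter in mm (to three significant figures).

d = 152 mm

σ_allow = σ_y/n = 270/1.9 = 142.1 MPa.
For a solid shaft σ_b = 32M/(πd³) and τ = 16T/(πd³), so the von Mises stress is σ' = (16/πd³)·√(4M²+3T²).
√(4M²+3T²) = √(4×(1.150×10^7)² + 3×(5.540×10^7)²) = 9.867×10^7 N·mm.
d³ = 16×9.867×10^7/(π×142.1) = 3.536×10^6 mm³.
d = 152.4 mm.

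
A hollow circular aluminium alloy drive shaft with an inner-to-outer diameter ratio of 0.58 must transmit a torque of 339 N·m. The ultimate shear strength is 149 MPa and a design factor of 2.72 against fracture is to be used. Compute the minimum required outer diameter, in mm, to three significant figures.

d_o = 32.9 mm

τ_allow = 149/2.72 = 54.78 MPa.
For a hollow shaft τ = 16T/[πd_o³(1−k⁴)] with k = 0.58, so 1−k⁴ = 0.8868.
d_o³ = 16T/[π τ_allow (1−k⁴)] = 16×339000/(π×54.78×0.8868) = 35540 mm³.
d_o = 32.88 mm.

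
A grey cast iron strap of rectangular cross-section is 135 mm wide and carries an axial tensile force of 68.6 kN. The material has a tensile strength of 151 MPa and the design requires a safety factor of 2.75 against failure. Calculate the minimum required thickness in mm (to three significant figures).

σ_allow = 151/2.75 = 54.91 MPa.
Required area A = F/σ_allow = 68600/54.91 = 1249 mm².
t = A/w = 1249/135 = 9.254 mm.

t = 9.25 mm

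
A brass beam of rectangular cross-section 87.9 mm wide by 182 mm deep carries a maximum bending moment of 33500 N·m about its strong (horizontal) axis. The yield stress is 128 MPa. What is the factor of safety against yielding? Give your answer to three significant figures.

Section modulus S = bh²/6 = 87.9×182²/6 = 485300 mm³.
σ = M/S = 3.3500×10^7/485300 = 69.03 MPa.
n = 128/69.03 = 1.854.

n = 1.85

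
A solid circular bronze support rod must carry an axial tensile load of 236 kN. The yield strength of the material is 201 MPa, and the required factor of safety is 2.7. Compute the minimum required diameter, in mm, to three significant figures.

d = 63.5 mm

Allowable stress σ_allow = 201/2.7 = 74.44 MPa.
Required area A = F/σ_allow = 236000/74.44 = 3170 mm².
A = πd²/4 → d = √(4A/π) = 63.53 mm.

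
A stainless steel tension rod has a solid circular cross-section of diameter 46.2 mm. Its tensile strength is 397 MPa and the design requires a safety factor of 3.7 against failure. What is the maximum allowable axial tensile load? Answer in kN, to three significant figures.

F_allow = 180 kN

σ_allow = 397/3.7 = 107.3 MPa.
A = πd²/4 = π×46.2²/4 = 1676 mm².
F_allow = σ_allow × A = 107.3×1676 = 179900 N.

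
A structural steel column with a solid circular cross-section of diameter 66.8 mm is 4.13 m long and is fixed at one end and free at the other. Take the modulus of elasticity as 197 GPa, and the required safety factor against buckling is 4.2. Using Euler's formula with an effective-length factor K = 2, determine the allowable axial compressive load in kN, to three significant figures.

I = πd⁴/64 = π×66.8⁴/64 = 977400 mm⁴.
Effective length L_e = KL = 2×4.13 m = 8260 mm.
Euler critical load P_cr = π²EI/L_e² = π²×197000×977400/8260² = 27850 N.
P_allow = P_cr/n = 27850/4.2 = 6632 N.

P_allow = 6.63 kN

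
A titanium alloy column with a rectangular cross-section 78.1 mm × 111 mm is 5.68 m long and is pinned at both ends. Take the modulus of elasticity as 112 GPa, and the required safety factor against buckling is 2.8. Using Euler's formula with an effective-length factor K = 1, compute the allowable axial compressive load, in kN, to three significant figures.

Buckling occurs about the weak axis: I_min = h·b³/12 = 111×78.1³/12 = 4.407×10^6 mm⁴ (b = 78.1 mm is the smaller dimension).
Effective length L_e = KL = 1×5.68 m = 5680 mm.
Euler critical load P_cr = π²EI/L_e² = π²×112000×4.407×10^6/5680² = 151000 N.
P_allow = P_cr/n = 151000/2.8 = 53920 N.

P_allow = 53.9 kN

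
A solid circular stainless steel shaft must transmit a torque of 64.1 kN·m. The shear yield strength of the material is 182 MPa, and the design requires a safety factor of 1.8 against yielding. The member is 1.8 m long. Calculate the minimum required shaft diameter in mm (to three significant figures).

d = 148 mm

Allowable shear stress τ_allow = 182/1.8 = 101.1 MPa.
For a solid shaft τ = 16T/(πd³), so d³ = 16T/(π τ_allow) = 16×6.4100×10^7/(π×101.1) = 3.229×10^6 mm³.
d = (3.229×10^6)^(1/3) = 147.8 mm.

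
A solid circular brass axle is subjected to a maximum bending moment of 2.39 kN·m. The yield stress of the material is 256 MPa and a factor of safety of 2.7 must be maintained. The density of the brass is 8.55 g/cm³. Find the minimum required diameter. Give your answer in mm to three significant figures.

σ_allow = 256/2.7 = 94.81 MPa.
For a solid circular section σ = 32M/(πd³), so d³ = 32M/(π σ_allow) = 32×2390000/(π×94.81) = 256800 mm³.
d = 63.56 mm.

d = 63.6 mm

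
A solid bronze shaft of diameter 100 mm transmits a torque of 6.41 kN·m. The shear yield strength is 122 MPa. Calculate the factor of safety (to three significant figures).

τ = 16T/(πd³) = 16×6410000/(π×100³) = 32.65 MPa.
n = τ_limit/τ = 122/32.65 = 3.737.

n = 3.74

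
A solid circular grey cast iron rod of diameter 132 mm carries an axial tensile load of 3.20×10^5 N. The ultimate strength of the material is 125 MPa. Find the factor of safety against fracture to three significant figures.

A = πd²/4 = 13680 mm².
σ = F/A = 320000/13680 = 23.38 MPa.
n = 125/23.38 = 5.346.

n = 5.35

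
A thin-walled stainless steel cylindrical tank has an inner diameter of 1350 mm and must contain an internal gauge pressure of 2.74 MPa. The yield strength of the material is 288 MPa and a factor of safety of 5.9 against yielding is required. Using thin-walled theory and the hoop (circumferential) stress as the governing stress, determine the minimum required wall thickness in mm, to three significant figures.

σ_allow = 288/5.9 = 48.81 MPa.
Hoop stress σ_h = pD/(2t), so t = pD/(2σ_allow) = 2.74×1350/(2×48.81) = 37.89 mm.

t = 37.9 mm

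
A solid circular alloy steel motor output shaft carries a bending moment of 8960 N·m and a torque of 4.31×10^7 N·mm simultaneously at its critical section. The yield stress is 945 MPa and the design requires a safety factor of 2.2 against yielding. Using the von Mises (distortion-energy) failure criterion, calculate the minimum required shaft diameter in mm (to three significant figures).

σ_allow = σ_y/n = 945/2.2 = 429.5 MPa.
For a solid shaft σ_b = 32M/(πd³) and τ = 16T/(πd³), so the von Mises stress is σ' = (16/πd³)·√(4M²+3T²).
√(4M²+3T²) = √(4×(8.960×10^6)² + 3×(4.310×10^7)²) = 7.677×10^7 N·mm.
d³ = 16×7.677×10^7/(π×429.5) = 910300 mm³.
d = 96.91 mm.

d = 96.9 mm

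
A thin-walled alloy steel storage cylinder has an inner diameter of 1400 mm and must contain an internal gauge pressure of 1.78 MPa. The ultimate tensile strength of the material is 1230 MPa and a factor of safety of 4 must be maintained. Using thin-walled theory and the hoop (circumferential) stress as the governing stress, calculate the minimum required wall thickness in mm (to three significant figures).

σ_allow = 1230/4 = 307.5 MPa.
Hoop stress σ_h = pD/(2t), so t = pD/(2σ_allow) = 1.78×1400/(2×307.5) = 4.052 mm.

t = 4.05 mm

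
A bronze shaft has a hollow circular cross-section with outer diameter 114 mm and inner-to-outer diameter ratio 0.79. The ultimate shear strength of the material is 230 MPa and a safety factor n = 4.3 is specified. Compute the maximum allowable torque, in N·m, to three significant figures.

T_allow = 9500 N·m

τ_allow = 230/4.3 = 53.49 MPa.
For a hollow shaft T_allow = τ_allow·πd_o³(1−k⁴)/16 with 1−k⁴ = 0.6105, so πd_o³(1−k⁴)/16 = 177600 mm³.
T_allow = 53.49×177600 = 9.499×10^6 N·mm = 9499 N·m.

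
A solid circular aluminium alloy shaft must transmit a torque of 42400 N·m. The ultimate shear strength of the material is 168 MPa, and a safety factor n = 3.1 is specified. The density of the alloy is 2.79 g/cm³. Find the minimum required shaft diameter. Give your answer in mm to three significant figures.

Allowable shear stress τ_allow = 168/3.1 = 54.19 MPa.
For a solid shaft τ = 16T/(πd³), so d³ = 16T/(π τ_allow) = 16×4.2400×10^7/(π×54.19) = 3.985×10^6 mm³.
d = (3.985×10^6)^(1/3) = 158.5 mm.

d = 159 mm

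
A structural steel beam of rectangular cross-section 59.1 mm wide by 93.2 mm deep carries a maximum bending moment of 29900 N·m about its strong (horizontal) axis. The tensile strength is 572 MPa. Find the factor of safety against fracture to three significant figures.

Section modulus S = bh²/6 = 59.1×93.2²/6 = 85560 mm³.
σ = M/S = 2.9900×10^7/85560 = 349.5 MPa.
n = 572/349.5 = 1.637.

n = 1.64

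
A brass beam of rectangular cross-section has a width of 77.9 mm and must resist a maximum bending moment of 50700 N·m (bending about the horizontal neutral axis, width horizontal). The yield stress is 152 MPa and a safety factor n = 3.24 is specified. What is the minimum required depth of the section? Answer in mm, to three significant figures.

h = 289 mm

σ_allow = 152/3.24 = 46.91 MPa.
For a rectangular section σ = 6M/(bh²), so h² = 6M/(b σ_allow) = 6×5.0700×10^7/(77.9×46.91) = 83240 mm².
h = 288.5 mm.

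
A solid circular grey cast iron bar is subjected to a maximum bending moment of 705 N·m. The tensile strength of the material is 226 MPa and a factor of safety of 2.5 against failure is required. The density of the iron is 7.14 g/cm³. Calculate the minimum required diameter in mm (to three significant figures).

σ_allow = 226/2.5 = 90.40 MPa.
For a solid circular section σ = 32M/(πd³), so d³ = 32M/(π σ_allow) = 32×705000/(π×90.40) = 79440 mm³.
d = 42.99 mm.

d = 43.0 mm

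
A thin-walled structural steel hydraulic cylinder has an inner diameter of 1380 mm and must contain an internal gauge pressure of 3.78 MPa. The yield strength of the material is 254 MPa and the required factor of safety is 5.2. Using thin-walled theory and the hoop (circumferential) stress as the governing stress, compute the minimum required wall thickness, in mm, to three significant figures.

σ_allow = 254/5.2 = 48.85 MPa.
Hoop stress σ_h = pD/(2t), so t = pD/(2σ_allow) = 3.78×1380/(2×48.85) = 53.40 mm.

t = 53.4 mm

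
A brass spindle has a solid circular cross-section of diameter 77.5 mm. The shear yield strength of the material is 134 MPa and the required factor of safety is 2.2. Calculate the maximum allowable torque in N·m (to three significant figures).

τ_allow = 134/2.2 = 60.91 MPa.
For a solid shaft T_allow = τ_allow·πd³/16; πd³/16 = π×77.5³/16 = 91400 mm³.
T_allow = 60.91×91400 = 5.567×10^6 N·mm = 5567 N·m.

T_allow = 5570 N·m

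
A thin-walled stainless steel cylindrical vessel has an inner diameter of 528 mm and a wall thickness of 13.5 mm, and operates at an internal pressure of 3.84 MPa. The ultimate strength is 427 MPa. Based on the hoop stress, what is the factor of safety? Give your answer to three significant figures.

n = 5.69

σ_h = pD/(2t) = 3.84×528/(2×13.5) = 75.09 MPa.
n = 427/75.09 = 5.686.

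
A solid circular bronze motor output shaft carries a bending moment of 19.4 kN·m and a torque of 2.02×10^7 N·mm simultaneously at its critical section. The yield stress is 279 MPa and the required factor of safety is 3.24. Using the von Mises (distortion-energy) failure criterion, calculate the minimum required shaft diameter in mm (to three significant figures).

σ_allow = σ_y/n = 279/3.24 = 86.11 MPa.
For a solid shaft σ_b = 32M/(πd³) and τ = 16T/(πd³), so the von Mises stress is σ' = (16/πd³)·√(4M²+3T²).
√(4M²+3T²) = √(4×(1.940×10^7)² + 3×(2.020×10^7)²) = 5.225×10^7 N·mm.
d³ = 16×5.225×10^7/(π×86.11) = 3.090×10^6 mm³.
d = 145.7 mm.

d = 146 mm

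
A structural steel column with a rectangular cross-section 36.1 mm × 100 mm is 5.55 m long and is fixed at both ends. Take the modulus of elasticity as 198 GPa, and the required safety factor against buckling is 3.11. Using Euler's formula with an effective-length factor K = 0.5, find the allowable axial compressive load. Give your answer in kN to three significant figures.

Buckling occurs about the weak axis: I_min = h·b³/12 = 100×36.1³/12 = 392000 mm⁴ (b = 36.1 mm is the smaller dimension).
Effective length L_e = KL = 0.5×5.55 m = 2775 mm.
Euler critical load P_cr = π²EI/L_e² = π²×198000×392000/2775² = 99490 N.
P_allow = P_cr/n = 99490/3.11 = 31990 N.

P_allow = 32.0 kN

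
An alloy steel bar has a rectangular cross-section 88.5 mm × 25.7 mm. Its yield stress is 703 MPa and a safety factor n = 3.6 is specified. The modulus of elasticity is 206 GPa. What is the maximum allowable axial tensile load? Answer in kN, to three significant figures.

σ_allow = 703/3.6 = 195.3 MPa.
A = 88.5×25.7 = 2274 mm².
F_allow = σ_allow × A = 195.3×2274 = 444100 N.

F_allow = 444 kN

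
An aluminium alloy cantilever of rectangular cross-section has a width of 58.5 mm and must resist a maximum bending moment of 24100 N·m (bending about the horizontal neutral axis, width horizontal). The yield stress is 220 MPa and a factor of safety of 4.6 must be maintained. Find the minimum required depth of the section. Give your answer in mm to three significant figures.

h = 227 mm

σ_allow = 220/4.6 = 47.83 MPa.
For a rectangular section σ = 6M/(bh²), so h² = 6M/(b σ_allow) = 6×2.4100×10^7/(58.5×47.83) = 51680 mm².
h = 227.3 mm.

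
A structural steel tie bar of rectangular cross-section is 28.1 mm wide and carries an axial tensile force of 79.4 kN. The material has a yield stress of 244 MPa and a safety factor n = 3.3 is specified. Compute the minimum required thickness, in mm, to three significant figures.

σ_allow = 244/3.3 = 73.94 MPa.
Required area A = F/σ_allow = 79400/73.94 = 1074 mm².
t = A/w = 1074/28.1 = 38.22 mm.

t = 38.2 mm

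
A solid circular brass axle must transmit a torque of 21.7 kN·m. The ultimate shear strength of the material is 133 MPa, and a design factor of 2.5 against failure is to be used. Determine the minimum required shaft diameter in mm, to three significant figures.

Allowable shear stress τ_allow = 133/2.5 = 53.20 MPa.
For a solid shaft τ = 16T/(πd³), so d³ = 16T/(π τ_allow) = 16×2.1700×10^7/(π×53.20) = 2.077×10^6 mm³.
d = (2.077×10^6)^(1/3) = 127.6 mm.

d = 128 mm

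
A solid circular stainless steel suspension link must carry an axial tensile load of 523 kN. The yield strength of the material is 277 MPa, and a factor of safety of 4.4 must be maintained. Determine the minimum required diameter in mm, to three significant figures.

d = 103 mm

Allowable stress σ_allow = 277/4.4 = 62.95 MPa.
Required area A = F/σ_allow = 523000/62.95 = 8308 mm².
A = πd²/4 → d = √(4A/π) = 102.8 mm.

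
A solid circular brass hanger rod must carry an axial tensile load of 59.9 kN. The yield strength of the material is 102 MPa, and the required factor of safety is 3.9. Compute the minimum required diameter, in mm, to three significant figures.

d = 54.0 mm

Allowable stress σ_allow = 102/3.9 = 26.15 MPa.
Required area A = F/σ_allow = 59900/26.15 = 2290 mm².
A = πd²/4 → d = √(4A/π) = 54.00 mm.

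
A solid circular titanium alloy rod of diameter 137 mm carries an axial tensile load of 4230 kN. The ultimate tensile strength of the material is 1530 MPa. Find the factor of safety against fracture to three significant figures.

A = πd²/4 = 14740 mm².
σ = F/A = 4230000/14740 = 287.0 MPa.
n = 1530/287.0 = 5.332.

n = 5.33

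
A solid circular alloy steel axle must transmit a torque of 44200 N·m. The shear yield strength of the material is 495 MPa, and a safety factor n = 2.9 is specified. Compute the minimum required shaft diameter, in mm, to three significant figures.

Allowable shear stress τ_allow = 495/2.9 = 170.7 MPa.
For a solid shaft τ = 16T/(πd³), so d³ = 16T/(π τ_allow) = 16×4.4200×10^7/(π×170.7) = 1.319×10^6 mm³.
d = (1.319×10^6)^(1/3) = 109.7 mm.

d = 110 mm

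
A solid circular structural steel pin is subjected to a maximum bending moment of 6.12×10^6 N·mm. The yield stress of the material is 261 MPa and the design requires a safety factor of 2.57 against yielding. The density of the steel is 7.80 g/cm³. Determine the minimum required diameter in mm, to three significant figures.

σ_allow = 261/2.57 = 101.6 MPa.
For a solid circular section σ = 32M/(πd³), so d³ = 32M/(π σ_allow) = 32×6120000/(π×101.6) = 613800 mm³.
d = 84.99 mm.

d = 85.0 mm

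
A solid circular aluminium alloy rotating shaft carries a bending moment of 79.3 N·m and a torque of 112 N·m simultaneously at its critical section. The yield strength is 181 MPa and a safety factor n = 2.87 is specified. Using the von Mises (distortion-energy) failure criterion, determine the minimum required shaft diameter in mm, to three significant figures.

d = 27.3 mm

σ_allow = σ_y/n = 181/2.87 = 63.07 MPa.
For a solid shaft σ_b = 32M/(πd³) and τ = 16T/(πd³), so the von Mises stress is σ' = (16/πd³)·√(4M²+3T²).
√(4M²+3T²) = √(4×(79300)² + 3×(112000)²) = 250600 N·mm.
d³ = 16×250600/(π×63.07) = 20240 mm³.
d = 27.25 mm.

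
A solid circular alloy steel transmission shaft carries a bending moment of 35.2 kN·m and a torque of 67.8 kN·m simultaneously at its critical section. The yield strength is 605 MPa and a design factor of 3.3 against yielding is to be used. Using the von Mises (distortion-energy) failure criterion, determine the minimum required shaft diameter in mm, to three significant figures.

σ_allow = σ_y/n = 605/3.3 = 183.3 MPa.
For a solid shaft σ_b = 32M/(πd³) and τ = 16T/(πd³), so the von Mises stress is σ' = (16/πd³)·√(4M²+3T²).
√(4M²+3T²) = √(4×(3.520×10^7)² + 3×(6.780×10^7)²) = 1.369×10^8 N·mm.
d³ = 16×1.369×10^8/(π×183.3) = 3.804×10^6 mm³.
d = 156.1 mm.

d = 156 mm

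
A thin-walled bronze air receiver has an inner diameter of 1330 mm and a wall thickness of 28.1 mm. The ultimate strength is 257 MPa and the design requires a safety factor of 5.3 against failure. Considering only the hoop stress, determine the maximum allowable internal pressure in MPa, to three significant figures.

p_allow = 2.05 MPa

σ_allow = 257/5.3 = 48.49 MPa.
σ_h = pD/(2t) → p_allow = 2σ_allow t/D = 2×48.49×28.1/1330 = 2.049 MPa.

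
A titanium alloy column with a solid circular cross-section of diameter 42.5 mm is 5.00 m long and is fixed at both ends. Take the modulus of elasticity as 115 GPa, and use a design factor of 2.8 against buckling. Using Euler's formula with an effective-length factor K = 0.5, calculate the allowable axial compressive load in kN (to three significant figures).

I = πd⁴/64 = π×42.5⁴/64 = 160100 mm⁴.
Effective length L_e = KL = 0.5×5.00 m = 2500 mm.
Euler critical load P_cr = π²EI/L_e² = π²×115000×160100/2500² = 29080 N.
P_allow = P_cr/n = 29080/2.8 = 10390 N.

P_allow = 10.4 kN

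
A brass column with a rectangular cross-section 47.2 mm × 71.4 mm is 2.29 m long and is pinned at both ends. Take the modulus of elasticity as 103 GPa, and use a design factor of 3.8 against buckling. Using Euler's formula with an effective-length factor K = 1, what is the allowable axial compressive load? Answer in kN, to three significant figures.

Buckling occurs about the weak axis: I_min = h·b³/12 = 71.4×47.2³/12 = 625700 mm⁴ (b = 47.2 mm is the smaller dimension).
Effective length L_e = KL = 1×2.29 m = 2290 mm.
Euler critical load P_cr = π²EI/L_e² = π²×103000×625700/2290² = 121300 N.
P_allow = P_cr/n = 121300/3.8 = 31920 N.

P_allow = 31.9 kN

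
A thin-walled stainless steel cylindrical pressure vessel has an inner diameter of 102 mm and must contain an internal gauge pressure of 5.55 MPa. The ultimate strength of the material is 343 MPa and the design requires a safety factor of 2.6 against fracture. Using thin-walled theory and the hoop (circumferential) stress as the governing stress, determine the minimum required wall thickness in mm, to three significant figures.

σ_allow = 343/2.6 = 131.9 MPa.
Hoop stress σ_h = pD/(2t), so t = pD/(2σ_allow) = 5.55×102/(2×131.9) = 2.146 mm.

t = 2.15 mm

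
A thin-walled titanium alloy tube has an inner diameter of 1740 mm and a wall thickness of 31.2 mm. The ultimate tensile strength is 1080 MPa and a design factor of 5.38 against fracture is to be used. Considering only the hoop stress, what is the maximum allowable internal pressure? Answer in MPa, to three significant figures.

p_allow = 7.20 MPa

σ_allow = 1080/5.38 = 200.7 MPa.
σ_h = pD/(2t) → p_allow = 2σ_allow t/D = 2×200.7×31.2/1740 = 7.199 MPa.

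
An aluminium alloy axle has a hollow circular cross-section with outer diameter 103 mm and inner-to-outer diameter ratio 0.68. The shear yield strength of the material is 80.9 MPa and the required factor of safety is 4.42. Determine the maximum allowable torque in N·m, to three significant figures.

T_allow = 3090 N·m

τ_allow = 80.9/4.42 = 18.30 MPa.
For a hollow shaft T_allow = τ_allow·πd_o³(1−k⁴)/16 with 1−k⁴ = 0.7862, so πd_o³(1−k⁴)/16 = 168700 mm³.
T_allow = 18.30×168700 = 3.087×10^6 N·mm = 3087 N·m.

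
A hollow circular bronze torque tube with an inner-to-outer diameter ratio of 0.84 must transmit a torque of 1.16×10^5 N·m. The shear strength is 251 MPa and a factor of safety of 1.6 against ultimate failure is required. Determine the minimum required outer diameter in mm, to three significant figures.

d_o = 196 mm

τ_allow = 251/1.6 = 156.9 MPa.
For a hollow shaft τ = 16T/[πd_o³(1−k⁴)] with k = 0.84, so 1−k⁴ = 0.5021.
d_o³ = 16T/[π τ_allow (1−k⁴)] = 16×1.1600×10^8/(π×156.9×0.5021) = 7.500×10^6 mm³.
d_o = 195.7 mm.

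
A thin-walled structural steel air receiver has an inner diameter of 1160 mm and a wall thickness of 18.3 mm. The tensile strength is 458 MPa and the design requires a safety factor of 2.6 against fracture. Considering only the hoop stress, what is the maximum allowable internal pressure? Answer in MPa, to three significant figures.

p_allow = 5.56 MPa

σ_allow = 458/2.6 = 176.2 MPa.
σ_h = pD/(2t) → p_allow = 2σ_allow t/D = 2×176.2×18.3/1160 = 5.558 MPa.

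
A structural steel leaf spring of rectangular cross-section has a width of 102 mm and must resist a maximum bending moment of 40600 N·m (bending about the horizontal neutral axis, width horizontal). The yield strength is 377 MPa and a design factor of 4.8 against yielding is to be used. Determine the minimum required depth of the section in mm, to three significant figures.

h = 174 mm

σ_allow = 377/4.8 = 78.54 MPa.
For a rectangular section σ = 6M/(bh²), so h² = 6M/(b σ_allow) = 6×4.0600×10^7/(102×78.54) = 30410 mm².
h = 174.4 mm.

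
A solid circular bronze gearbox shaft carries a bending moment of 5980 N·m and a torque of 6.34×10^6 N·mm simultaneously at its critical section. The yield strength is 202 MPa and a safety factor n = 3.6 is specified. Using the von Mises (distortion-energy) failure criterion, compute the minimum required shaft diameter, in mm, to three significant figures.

σ_allow = σ_y/n = 202/3.6 = 56.11 MPa.
For a solid shaft σ_b = 32M/(πd³) and τ = 16T/(πd³), so the von Mises stress is σ' = (16/πd³)·√(4M²+3T²).
√(4M²+3T²) = √(4×(5.980×10^6)² + 3×(6.340×10^6)²) = 1.624×10^7 N·mm.
d³ = 16×1.624×10^7/(π×56.11) = 1.474×10^6 mm³.
d = 113.8 mm.

d = 114 mm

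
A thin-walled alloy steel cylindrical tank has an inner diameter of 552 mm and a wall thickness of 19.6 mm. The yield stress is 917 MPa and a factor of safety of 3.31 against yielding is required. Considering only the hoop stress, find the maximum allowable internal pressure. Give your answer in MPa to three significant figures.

p_allow = 19.7 MPa

σ_allow = 917/3.31 = 277.0 MPa.
σ_h = pD/(2t) → p_allow = 2σ_allow t/D = 2×277.0×19.6/552 = 19.67 MPa.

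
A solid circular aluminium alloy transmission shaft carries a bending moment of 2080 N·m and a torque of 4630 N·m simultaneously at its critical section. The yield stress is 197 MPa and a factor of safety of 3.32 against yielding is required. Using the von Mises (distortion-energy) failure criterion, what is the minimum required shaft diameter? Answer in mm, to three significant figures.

d = 91.9 mm

σ_allow = σ_y/n = 197/3.32 = 59.34 MPa.
For a solid shaft σ_b = 32M/(πd³) and τ = 16T/(πd³), so the von Mises stress is σ' = (16/πd³)·√(4M²+3T²).
√(4M²+3T²) = √(4×(2.080×10^6)² + 3×(4.630×10^6)²) = 9.034×10^6 N·mm.
d³ = 16×9.034×10^6/(π×59.34) = 775400 mm³.
d = 91.87 mm.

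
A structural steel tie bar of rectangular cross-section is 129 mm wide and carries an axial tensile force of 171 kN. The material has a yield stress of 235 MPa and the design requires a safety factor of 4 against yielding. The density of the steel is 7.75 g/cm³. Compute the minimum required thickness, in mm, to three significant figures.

σ_allow = 235/4 = 58.75 MPa.
Required area A = F/σ_allow = 171000/58.75 = 2911 mm².
t = A/w = 2911/129 = 22.56 mm.

t = 22.6 mm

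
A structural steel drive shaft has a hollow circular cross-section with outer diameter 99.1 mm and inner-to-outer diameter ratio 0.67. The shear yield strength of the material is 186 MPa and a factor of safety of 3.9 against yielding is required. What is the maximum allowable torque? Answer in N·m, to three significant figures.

T_allow = 7280 N·m

τ_allow = 186/3.9 = 47.69 MPa.
For a hollow shaft T_allow = τ_allow·πd_o³(1−k⁴)/16 with 1−k⁴ = 0.7985, so πd_o³(1−k⁴)/16 = 152600 mm³.
T_allow = 47.69×152600 = 7.277×10^6 N·mm = 7277 N·m.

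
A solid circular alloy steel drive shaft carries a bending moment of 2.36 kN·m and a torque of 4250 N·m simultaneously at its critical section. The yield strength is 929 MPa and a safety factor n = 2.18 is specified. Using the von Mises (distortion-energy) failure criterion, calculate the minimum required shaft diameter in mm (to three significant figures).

σ_allow = σ_y/n = 929/2.18 = 426.1 MPa.
For a solid shaft σ_b = 32M/(πd³) and τ = 16T/(πd³), so the von Mises stress is σ' = (16/πd³)·√(4M²+3T²).
√(4M²+3T²) = √(4×(2.360×10^6)² + 3×(4.250×10^6)²) = 8.744×10^6 N·mm.
d³ = 16×8.744×10^6/(π×426.1) = 104500 mm³.
d = 47.10 mm.

d = 47.1 mm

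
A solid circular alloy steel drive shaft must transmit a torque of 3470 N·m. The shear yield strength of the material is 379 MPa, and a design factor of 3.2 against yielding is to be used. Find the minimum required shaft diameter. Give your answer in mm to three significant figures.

Allowable shear stress τ_allow = 379/3.2 = 118.4 MPa.
For a solid shaft τ = 16T/(πd³), so d³ = 16T/(π τ_allow) = 16×3470000/(π×118.4) = 149200 mm³.
d = (149200)^(1/3) = 53.04 mm.

d = 53.0 mm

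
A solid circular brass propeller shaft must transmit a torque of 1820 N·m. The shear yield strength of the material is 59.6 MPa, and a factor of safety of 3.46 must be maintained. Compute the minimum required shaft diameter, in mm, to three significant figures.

d = 81.3 mm

Allowable shear stress τ_allow = 59.6/3.46 = 17.23 MPa.
For a solid shaft τ = 16T/(πd³), so d³ = 16T/(π τ_allow) = 16×1820000/(π×17.23) = 538100 mm³.
d = (538100)^(1/3) = 81.34 mm.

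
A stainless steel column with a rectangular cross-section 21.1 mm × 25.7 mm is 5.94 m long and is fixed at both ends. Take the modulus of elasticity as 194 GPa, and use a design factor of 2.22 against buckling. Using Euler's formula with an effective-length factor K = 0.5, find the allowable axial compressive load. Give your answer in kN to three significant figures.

P_allow = 1.97 kN

Buckling occurs about the weak axis: I_min = h·b³/12 = 25.7×21.1³/12 = 20120 mm⁴ (b = 21.1 mm is the smaller dimension).
Effective length L_e = KL = 0.5×5.94 m = 2970 mm.
Euler critical load P_cr = π²EI/L_e² = π²×194000×20120/2970² = 4367 N.
P_allow = P_cr/n = 4367/2.22 = 1967 N.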